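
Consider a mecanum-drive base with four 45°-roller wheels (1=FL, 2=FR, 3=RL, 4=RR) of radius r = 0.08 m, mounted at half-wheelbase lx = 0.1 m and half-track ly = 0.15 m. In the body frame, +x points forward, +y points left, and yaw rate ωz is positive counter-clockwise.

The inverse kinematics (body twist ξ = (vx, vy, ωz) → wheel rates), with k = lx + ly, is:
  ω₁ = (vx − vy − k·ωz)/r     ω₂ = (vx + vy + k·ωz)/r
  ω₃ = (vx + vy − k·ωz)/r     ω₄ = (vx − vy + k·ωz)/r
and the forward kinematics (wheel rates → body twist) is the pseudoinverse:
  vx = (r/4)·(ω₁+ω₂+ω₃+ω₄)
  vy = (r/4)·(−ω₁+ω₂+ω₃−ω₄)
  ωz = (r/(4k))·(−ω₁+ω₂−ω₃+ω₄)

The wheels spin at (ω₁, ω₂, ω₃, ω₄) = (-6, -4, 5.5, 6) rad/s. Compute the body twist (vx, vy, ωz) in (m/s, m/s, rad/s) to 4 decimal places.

k = lx + ly = 0.1 + 0.15 = 0.2500
ω₁+ω₂+ω₃+ω₄ = 1.5000  →  vx = (0.08/4)·1.5000 = 0.0300
−ω₁+ω₂+ω₃−ω₄ = 1.5000  →  vy = (0.08/4)·1.5000 = 0.0300
−ω₁+ω₂−ω₃+ω₄ = 2.5000  →  ωz = (0.08/1.0000)·2.5000 = 0.2000

(0.0300, 0.0300, 0.2000)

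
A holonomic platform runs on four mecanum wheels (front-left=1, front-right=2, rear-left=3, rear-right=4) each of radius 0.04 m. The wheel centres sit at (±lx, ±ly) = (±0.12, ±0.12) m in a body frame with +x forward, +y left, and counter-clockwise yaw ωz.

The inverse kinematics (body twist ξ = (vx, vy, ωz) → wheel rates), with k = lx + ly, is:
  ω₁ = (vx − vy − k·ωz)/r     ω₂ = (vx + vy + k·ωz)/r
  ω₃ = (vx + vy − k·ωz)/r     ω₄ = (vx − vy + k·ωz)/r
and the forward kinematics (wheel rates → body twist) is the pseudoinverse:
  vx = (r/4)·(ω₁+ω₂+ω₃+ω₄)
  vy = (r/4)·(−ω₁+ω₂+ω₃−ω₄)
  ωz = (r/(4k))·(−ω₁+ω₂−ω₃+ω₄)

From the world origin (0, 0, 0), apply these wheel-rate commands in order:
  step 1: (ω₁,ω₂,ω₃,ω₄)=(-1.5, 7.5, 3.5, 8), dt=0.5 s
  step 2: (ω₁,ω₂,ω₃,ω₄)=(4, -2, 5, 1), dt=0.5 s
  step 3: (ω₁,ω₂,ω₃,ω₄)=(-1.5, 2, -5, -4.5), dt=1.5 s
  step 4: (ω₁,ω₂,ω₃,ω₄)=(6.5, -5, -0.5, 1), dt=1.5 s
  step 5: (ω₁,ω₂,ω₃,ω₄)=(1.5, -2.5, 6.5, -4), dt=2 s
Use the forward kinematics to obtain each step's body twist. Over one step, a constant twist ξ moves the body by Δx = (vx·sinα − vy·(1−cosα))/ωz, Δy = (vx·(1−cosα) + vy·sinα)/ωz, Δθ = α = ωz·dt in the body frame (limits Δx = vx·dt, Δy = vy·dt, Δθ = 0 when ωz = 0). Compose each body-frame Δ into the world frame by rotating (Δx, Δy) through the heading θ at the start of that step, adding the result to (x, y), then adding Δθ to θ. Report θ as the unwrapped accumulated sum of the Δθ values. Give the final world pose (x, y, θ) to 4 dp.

step 1: ξ=(vx,vy,ωz)=(0.1750, 0.0450, 0.5625), dt=0.5 → body Δ=(0.0832, 0.0344, 0.2813) → world pose (0.0832, 0.0344, 0.2813)
step 2: ξ=(vx,vy,ωz)=(0.0800, -0.0200, -0.4167), dt=0.5 → body Δ=(0.0387, -0.0141, -0.2083) → world pose (0.1243, 0.0316, 0.0729)
step 3: ξ=(vx,vy,ωz)=(-0.0900, 0.0300, 0.1667), dt=1.5 → body Δ=(-0.1392, 0.0277, 0.2500) → world pose (-0.0166, 0.0492, 0.3229)
step 4: ξ=(vx,vy,ωz)=(0.0200, -0.1300, -0.4167), dt=1.5 → body Δ=(-0.0309, -0.1916, -0.6250) → world pose (0.0149, -0.1424, -0.3021)
step 5: ξ=(vx,vy,ωz)=(0.0150, 0.0650, -0.6042), dt=2.0 → body Δ=(0.0927, 0.0846, -1.2083) → world pose (0.1286, -0.0892, -1.5104)

(0.1286, -0.0892, -1.5104)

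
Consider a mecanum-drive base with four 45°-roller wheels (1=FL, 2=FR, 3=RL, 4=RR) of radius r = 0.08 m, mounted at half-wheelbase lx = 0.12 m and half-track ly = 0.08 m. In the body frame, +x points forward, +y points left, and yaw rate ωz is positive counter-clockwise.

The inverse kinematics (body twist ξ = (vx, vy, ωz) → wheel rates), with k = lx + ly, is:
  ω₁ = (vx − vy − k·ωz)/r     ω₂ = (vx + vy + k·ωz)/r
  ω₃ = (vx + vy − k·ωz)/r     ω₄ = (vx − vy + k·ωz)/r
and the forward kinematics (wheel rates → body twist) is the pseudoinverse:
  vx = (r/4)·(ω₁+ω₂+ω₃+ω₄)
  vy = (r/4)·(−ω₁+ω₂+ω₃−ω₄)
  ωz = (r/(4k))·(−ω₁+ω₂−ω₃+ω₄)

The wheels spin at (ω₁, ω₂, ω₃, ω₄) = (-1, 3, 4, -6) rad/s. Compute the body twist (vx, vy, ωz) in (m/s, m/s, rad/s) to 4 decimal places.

k = lx + ly = 0.12 + 0.08 = 0.2000
ω₁+ω₂+ω₃+ω₄ = 0.0000  →  vx = (0.08/4)·0.0000 = 0.0000
−ω₁+ω₂+ω₃−ω₄ = 14.0000  →  vy = (0.08/4)·14.0000 = 0.2800
−ω₁+ω₂−ω₃+ω₄ = -6.0000  →  ωz = (0.08/0.8000)·-6.0000 = -0.6000

(0.0000, 0.2800, -0.6000)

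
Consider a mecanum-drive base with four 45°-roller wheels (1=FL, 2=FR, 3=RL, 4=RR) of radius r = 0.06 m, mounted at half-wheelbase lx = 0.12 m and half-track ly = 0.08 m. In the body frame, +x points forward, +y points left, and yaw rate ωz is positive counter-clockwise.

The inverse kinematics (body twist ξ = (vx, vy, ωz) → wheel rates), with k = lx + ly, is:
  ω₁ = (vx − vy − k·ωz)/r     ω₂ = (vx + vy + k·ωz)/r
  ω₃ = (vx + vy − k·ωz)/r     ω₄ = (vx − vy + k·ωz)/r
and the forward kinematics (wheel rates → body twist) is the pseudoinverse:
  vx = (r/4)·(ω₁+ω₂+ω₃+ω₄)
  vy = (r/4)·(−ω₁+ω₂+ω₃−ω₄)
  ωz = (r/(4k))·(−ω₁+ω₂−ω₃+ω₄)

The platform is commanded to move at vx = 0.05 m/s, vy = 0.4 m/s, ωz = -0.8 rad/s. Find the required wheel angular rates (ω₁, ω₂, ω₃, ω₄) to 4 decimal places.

k = lx + ly = 0.12 + 0.08 = 0.2000;  k·ωz = 0.2000·-0.8 = -0.1600
ω₁ (FL) = (vx − vy − k·ωz)/r = -0.1900/0.06 = -3.1667
ω₂ (FR) = (vx + vy + k·ωz)/r = 0.2900/0.06 = 4.8333
ω₃ (RL) = (vx + vy − k·ωz)/r = 0.6100/0.06 = 10.1667
ω₄ (RR) = (vx − vy + k·ωz)/r = -0.5100/0.06 = -8.5000

(-3.1667, 4.8333, 10.1667, -8.5000)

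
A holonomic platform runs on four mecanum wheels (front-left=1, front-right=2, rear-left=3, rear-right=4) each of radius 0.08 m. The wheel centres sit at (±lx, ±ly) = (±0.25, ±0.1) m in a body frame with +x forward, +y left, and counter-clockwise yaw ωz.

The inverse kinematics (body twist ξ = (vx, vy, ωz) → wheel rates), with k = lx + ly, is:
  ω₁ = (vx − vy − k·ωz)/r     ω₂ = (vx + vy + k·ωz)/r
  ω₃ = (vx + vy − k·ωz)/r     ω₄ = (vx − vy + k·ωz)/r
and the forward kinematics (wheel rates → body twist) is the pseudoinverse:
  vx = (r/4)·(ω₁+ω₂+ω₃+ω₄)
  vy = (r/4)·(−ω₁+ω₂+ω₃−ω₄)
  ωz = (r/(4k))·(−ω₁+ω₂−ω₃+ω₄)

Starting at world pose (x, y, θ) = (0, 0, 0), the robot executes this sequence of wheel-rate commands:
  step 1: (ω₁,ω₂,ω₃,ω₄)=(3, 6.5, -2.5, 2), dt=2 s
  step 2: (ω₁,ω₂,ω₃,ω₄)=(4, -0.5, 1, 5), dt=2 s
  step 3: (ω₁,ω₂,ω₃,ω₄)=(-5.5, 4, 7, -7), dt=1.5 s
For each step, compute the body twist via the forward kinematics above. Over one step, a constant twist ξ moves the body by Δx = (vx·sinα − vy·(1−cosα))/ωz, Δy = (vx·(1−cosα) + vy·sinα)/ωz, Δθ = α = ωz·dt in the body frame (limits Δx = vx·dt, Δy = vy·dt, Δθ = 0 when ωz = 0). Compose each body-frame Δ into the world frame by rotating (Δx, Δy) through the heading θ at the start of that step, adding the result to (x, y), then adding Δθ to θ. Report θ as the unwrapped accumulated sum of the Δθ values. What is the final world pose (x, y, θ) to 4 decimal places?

step 1: ξ=(vx,vy,ωz)=(0.1800, -0.0200, 0.4571), dt=2.0 → body Δ=(0.3289, 0.1188, 0.9143) → world pose (0.3289, 0.1188, 0.9143)
step 2: ξ=(vx,vy,ωz)=(0.1900, -0.1700, -0.0286), dt=2.0 → body Δ=(0.3701, -0.3507, -0.0571) → world pose (0.8326, 0.1979, 0.8571)
step 3: ξ=(vx,vy,ωz)=(-0.0300, 0.4700, -0.2571), dt=1.5 → body Δ=(0.0904, 0.6962, -0.3857) → world pose (0.3655, 0.7220, 0.4714)

(0.3655, 0.7220, 0.4714)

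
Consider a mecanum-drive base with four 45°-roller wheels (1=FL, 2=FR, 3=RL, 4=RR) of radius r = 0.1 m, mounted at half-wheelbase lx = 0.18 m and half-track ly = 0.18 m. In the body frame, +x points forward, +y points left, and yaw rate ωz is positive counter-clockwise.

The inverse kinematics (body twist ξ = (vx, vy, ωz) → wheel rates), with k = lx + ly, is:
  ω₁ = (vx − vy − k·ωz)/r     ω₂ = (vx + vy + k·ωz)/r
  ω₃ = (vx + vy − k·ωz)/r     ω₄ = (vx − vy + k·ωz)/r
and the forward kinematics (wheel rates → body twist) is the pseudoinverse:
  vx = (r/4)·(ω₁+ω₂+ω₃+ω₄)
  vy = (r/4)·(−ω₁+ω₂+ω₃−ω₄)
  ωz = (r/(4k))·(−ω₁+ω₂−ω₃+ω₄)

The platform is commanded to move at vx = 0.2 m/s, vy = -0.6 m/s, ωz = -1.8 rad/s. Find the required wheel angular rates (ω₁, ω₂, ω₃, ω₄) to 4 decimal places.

k = lx + ly = 0.18 + 0.18 = 0.3600;  k·ωz = 0.3600·-1.8 = -0.6480
ω₁ (FL) = (vx − vy − k·ωz)/r = 1.4480/0.1 = 14.4800
ω₂ (FR) = (vx + vy + k·ωz)/r = -1.0480/0.1 = -10.4800
ω₃ (RL) = (vx + vy − k·ωz)/r = 0.2480/0.1 = 2.4800
ω₄ (RR) = (vx − vy + k·ωz)/r = 0.1520/0.1 = 1.5200

(14.4800, -10.4800, 2.4800, 1.5200)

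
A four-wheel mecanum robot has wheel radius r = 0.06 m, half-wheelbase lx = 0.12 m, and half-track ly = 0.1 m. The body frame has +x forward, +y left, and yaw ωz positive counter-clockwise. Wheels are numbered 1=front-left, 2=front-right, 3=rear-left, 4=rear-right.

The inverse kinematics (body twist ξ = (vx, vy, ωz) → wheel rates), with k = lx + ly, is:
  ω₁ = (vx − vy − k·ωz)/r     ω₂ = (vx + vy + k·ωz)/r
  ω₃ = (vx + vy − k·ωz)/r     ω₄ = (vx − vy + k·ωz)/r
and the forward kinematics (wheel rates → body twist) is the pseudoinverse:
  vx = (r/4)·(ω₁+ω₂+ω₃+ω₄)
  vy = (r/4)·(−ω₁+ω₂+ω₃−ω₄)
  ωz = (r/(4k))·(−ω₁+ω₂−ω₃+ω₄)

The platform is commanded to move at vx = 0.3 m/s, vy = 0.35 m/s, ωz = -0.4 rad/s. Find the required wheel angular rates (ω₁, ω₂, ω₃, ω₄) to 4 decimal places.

(0.6333, 9.3667, 12.3000, -2.3000)

k = lx + ly = 0.12 + 0.1 = 0.2200;  k·ωz = 0.2200·-0.4 = -0.0880
ω₁ (FL) = (vx − vy − k·ωz)/r = 0.0380/0.06 = 0.6333
ω₂ (FR) = (vx + vy + k·ωz)/r = 0.5620/0.06 = 9.3667
ω₃ (RL) = (vx + vy − k·ωz)/r = 0.7380/0.06 = 12.3000
ω₄ (RR) = (vx − vy + k·ωz)/r = -0.1380/0.06 = -2.3000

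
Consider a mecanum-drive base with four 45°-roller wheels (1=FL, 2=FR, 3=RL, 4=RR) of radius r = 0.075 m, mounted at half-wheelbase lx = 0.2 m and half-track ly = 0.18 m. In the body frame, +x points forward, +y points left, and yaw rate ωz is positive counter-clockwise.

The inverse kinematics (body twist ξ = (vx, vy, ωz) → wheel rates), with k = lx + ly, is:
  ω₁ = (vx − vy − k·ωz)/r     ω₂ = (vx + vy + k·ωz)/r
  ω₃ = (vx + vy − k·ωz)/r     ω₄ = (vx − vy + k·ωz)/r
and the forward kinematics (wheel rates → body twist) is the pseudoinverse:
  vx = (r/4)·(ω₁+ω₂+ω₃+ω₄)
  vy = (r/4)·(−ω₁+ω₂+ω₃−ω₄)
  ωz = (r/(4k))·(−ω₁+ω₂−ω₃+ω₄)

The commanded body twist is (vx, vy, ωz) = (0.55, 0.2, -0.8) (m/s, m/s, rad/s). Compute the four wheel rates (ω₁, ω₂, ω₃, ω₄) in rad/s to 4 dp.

(8.7200, 5.9467, 14.0533, 0.6133)

k = lx + ly = 0.2 + 0.18 = 0.3800;  k·ωz = 0.3800·-0.8 = -0.3040
ω₁ (FL) = (vx − vy − k·ωz)/r = 0.6540/0.075 = 8.7200
ω₂ (FR) = (vx + vy + k·ωz)/r = 0.4460/0.075 = 5.9467
ω₃ (RL) = (vx + vy − k·ωz)/r = 1.0540/0.075 = 14.0533
ω₄ (RR) = (vx − vy + k·ωz)/r = 0.0460/0.075 = 0.6133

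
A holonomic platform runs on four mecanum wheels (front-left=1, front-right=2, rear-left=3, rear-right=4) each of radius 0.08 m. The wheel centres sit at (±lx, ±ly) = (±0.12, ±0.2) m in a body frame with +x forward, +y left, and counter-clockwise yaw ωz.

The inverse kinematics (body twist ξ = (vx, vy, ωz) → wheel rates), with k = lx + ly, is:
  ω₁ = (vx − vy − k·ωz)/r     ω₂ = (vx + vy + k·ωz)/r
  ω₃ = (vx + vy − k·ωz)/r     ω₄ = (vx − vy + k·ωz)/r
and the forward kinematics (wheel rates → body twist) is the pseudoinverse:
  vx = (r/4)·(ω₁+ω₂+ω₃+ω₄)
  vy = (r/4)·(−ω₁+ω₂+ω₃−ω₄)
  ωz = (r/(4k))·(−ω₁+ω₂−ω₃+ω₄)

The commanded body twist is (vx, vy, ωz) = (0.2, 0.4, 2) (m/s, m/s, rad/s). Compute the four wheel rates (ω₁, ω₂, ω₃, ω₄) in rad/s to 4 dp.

k = lx + ly = 0.12 + 0.2 = 0.3200;  k·ωz = 0.3200·2 = 0.6400
ω₁ (FL) = (vx − vy − k·ωz)/r = -0.8400/0.08 = -10.5000
ω₂ (FR) = (vx + vy + k·ωz)/r = 1.2400/0.08 = 15.5000
ω₃ (RL) = (vx + vy − k·ωz)/r = -0.0400/0.08 = -0.5000
ω₄ (RR) = (vx − vy + k·ωz)/r = 0.4400/0.08 = 5.5000

(-10.5000, 15.5000, -0.5000, 5.5000)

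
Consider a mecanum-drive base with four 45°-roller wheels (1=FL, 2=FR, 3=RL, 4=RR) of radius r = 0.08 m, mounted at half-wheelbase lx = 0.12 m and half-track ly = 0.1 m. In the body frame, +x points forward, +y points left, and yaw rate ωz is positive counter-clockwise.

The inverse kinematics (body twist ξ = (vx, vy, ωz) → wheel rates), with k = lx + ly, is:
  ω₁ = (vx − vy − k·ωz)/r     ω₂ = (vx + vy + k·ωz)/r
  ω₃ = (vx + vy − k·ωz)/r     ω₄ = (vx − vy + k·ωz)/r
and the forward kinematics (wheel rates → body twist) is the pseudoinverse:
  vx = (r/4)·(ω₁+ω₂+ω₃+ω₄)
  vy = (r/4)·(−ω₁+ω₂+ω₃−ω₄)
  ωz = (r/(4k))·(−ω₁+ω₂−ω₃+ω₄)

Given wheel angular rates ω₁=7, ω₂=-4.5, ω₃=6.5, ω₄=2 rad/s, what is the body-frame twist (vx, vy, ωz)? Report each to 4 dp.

(0.2200, -0.1400, -1.4545)

k = lx + ly = 0.12 + 0.1 = 0.2200
ω₁+ω₂+ω₃+ω₄ = 11.0000  →  vx = (0.08/4)·11.0000 = 0.2200
−ω₁+ω₂+ω₃−ω₄ = -7.0000  →  vy = (0.08/4)·-7.0000 = -0.1400
−ω₁+ω₂−ω₃+ω₄ = -16.0000  →  ωz = (0.08/0.8800)·-16.0000 = -1.4545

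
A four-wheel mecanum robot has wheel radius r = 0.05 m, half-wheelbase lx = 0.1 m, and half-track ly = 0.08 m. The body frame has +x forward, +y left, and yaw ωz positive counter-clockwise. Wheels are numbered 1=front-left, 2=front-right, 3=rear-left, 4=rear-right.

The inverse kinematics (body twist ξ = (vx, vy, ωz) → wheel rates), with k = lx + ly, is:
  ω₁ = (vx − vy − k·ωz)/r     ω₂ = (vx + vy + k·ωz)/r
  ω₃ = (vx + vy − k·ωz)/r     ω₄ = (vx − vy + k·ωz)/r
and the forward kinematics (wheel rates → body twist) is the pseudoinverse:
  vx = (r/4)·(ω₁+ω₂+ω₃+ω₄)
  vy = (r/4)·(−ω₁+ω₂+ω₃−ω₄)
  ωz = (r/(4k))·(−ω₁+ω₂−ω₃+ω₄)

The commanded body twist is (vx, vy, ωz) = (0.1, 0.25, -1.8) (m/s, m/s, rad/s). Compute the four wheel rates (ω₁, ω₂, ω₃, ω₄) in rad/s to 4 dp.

(3.4800, 0.5200, 13.4800, -9.4800)

k = lx + ly = 0.1 + 0.08 = 0.1800;  k·ωz = 0.1800·-1.8 = -0.3240
ω₁ (FL) = (vx − vy − k·ωz)/r = 0.1740/0.05 = 3.4800
ω₂ (FR) = (vx + vy + k·ωz)/r = 0.0260/0.05 = 0.5200
ω₃ (RL) = (vx + vy − k·ωz)/r = 0.6740/0.05 = 13.4800
ω₄ (RR) = (vx − vy + k·ωz)/r = -0.4740/0.05 = -9.4800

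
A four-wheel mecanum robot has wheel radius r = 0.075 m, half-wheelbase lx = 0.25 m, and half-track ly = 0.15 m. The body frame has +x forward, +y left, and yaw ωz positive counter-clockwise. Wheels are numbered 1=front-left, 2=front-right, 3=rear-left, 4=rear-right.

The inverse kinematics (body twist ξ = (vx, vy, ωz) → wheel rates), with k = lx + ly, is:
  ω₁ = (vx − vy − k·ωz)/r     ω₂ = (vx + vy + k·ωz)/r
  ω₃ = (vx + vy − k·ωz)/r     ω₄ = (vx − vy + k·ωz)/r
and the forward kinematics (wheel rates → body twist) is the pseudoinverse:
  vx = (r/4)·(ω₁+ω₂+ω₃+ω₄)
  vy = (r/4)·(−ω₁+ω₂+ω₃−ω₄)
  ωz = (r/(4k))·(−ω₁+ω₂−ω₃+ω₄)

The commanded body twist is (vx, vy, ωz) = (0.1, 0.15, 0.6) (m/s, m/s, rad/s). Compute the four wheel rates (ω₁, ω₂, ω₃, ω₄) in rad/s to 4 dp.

k = lx + ly = 0.25 + 0.15 = 0.4000;  k·ωz = 0.4000·0.6 = 0.2400
ω₁ (FL) = (vx − vy − k·ωz)/r = -0.2900/0.075 = -3.8667
ω₂ (FR) = (vx + vy + k·ωz)/r = 0.4900/0.075 = 6.5333
ω₃ (RL) = (vx + vy − k·ωz)/r = 0.0100/0.075 = 0.1333
ω₄ (RR) = (vx − vy + k·ωz)/r = 0.1900/0.075 = 2.5333

(-3.8667, 6.5333, 0.1333, 2.5333)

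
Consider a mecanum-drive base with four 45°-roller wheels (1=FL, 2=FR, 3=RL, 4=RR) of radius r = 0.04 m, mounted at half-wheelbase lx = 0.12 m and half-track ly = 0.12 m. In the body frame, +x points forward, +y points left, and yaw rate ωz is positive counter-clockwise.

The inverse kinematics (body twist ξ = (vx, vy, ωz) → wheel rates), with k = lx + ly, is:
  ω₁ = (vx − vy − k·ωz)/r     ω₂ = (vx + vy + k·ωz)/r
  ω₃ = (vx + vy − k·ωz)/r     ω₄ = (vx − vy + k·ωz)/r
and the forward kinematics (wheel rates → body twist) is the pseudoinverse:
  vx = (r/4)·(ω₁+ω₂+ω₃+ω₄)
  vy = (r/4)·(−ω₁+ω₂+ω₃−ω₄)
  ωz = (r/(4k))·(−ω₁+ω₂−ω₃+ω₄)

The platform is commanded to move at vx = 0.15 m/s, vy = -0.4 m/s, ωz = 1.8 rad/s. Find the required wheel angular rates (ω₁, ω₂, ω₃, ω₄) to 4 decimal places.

k = lx + ly = 0.12 + 0.12 = 0.2400;  k·ωz = 0.2400·1.8 = 0.4320
ω₁ (FL) = (vx − vy − k·ωz)/r = 0.1180/0.04 = 2.9500
ω₂ (FR) = (vx + vy + k·ωz)/r = 0.1820/0.04 = 4.5500
ω₃ (RL) = (vx + vy − k·ωz)/r = -0.6820/0.04 = -17.0500
ω₄ (RR) = (vx − vy + k·ωz)/r = 0.9820/0.04 = 24.5500

(2.9500, 4.5500, -17.0500, 24.5500)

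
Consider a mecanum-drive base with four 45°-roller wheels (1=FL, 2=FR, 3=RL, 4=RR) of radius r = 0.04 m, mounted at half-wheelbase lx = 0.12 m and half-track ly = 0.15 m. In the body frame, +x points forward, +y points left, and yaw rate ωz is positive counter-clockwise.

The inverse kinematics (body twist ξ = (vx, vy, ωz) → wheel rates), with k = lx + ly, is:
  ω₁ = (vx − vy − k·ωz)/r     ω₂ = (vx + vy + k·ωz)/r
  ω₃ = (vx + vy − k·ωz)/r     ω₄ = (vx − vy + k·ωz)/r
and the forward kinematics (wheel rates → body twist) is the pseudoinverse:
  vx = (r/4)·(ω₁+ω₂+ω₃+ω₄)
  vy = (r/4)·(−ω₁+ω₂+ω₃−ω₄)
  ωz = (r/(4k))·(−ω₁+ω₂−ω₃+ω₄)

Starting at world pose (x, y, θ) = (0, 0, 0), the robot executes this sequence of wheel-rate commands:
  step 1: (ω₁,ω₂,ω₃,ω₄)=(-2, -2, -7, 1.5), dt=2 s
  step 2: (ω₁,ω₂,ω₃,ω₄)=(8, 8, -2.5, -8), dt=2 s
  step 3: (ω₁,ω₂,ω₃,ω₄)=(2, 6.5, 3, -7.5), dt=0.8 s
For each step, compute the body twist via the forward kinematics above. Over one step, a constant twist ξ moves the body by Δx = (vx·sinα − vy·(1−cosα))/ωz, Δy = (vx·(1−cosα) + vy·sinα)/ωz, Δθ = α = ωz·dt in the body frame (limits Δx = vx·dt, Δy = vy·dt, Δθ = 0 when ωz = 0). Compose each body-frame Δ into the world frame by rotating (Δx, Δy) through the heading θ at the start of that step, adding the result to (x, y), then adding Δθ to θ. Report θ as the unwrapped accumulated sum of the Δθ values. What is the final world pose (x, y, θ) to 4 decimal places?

(-0.0558, 0.0508, 0.0444)

step 1: ξ=(vx,vy,ωz)=(-0.0950, -0.0850, 0.3148), dt=2.0 → body Δ=(-0.1259, -0.2169, 0.6296) → world pose (-0.1259, -0.2169, 0.6296)
step 2: ξ=(vx,vy,ωz)=(0.0550, 0.0550, -0.2037), dt=2.0 → body Δ=(0.1291, 0.0849, -0.4074) → world pose (-0.0716, -0.0722, 0.2222)
step 3: ξ=(vx,vy,ωz)=(0.0400, 0.1500, -0.2222), dt=0.8 → body Δ=(0.0425, 0.1165, -0.1778) → world pose (-0.0558, 0.0508, 0.0444)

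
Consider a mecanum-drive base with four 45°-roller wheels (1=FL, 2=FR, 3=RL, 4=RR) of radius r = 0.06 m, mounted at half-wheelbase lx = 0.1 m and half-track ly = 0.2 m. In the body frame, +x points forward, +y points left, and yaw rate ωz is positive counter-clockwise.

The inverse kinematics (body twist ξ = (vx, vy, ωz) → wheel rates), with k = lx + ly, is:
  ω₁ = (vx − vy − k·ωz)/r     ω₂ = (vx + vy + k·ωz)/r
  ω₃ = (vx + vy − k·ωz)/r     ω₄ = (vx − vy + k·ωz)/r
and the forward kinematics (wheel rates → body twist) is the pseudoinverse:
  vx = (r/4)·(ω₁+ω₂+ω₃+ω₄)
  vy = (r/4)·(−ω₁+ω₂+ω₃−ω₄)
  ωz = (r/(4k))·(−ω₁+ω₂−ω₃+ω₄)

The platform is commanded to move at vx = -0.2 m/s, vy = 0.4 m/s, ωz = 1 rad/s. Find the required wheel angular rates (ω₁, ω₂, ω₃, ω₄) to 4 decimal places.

(-15.0000, 8.3333, -1.6667, -5.0000)

k = lx + ly = 0.1 + 0.2 = 0.3000;  k·ωz = 0.3000·1 = 0.3000
ω₁ (FL) = (vx − vy − k·ωz)/r = -0.9000/0.06 = -15.0000
ω₂ (FR) = (vx + vy + k·ωz)/r = 0.5000/0.06 = 8.3333
ω₃ (RL) = (vx + vy − k·ωz)/r = -0.1000/0.06 = -1.6667
ω₄ (RR) = (vx − vy + k·ωz)/r = -0.3000/0.06 = -5.0000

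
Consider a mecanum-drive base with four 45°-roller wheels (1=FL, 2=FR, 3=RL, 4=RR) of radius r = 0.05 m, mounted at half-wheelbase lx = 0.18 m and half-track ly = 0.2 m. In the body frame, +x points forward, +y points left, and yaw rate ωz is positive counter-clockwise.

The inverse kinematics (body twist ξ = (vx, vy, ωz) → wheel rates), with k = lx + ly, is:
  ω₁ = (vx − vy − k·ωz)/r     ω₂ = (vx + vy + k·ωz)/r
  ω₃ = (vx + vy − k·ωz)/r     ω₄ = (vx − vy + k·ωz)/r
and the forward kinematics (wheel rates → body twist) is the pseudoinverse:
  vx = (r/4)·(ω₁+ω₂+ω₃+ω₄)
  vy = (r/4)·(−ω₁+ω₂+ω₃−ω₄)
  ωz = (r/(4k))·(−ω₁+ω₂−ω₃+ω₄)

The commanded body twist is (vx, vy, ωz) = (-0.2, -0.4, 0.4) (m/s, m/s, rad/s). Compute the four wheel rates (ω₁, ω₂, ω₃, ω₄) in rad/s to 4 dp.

k = lx + ly = 0.18 + 0.2 = 0.3800;  k·ωz = 0.3800·0.4 = 0.1520
ω₁ (FL) = (vx − vy − k·ωz)/r = 0.0480/0.05 = 0.9600
ω₂ (FR) = (vx + vy + k·ωz)/r = -0.4480/0.05 = -8.9600
ω₃ (RL) = (vx + vy − k·ωz)/r = -0.7520/0.05 = -15.0400
ω₄ (RR) = (vx − vy + k·ωz)/r = 0.3520/0.05 = 7.0400

(0.9600, -8.9600, -15.0400, 7.0400)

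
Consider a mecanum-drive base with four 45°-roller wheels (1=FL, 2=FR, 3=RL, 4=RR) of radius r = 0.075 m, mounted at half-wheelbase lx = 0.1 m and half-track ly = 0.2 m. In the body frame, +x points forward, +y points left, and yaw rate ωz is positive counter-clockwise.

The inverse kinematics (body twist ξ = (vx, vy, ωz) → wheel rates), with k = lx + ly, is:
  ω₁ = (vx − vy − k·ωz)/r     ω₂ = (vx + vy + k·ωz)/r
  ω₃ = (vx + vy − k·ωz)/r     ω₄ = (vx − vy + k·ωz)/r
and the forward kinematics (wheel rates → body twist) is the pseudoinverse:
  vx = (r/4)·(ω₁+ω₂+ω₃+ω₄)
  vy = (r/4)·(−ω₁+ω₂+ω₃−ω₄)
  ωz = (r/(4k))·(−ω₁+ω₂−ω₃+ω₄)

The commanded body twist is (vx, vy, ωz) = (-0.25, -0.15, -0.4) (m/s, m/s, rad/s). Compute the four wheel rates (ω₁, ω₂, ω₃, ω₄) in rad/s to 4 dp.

(0.2667, -6.9333, -3.7333, -2.9333)

k = lx + ly = 0.1 + 0.2 = 0.3000;  k·ωz = 0.3000·-0.4 = -0.1200
ω₁ (FL) = (vx − vy − k·ωz)/r = 0.0200/0.075 = 0.2667
ω₂ (FR) = (vx + vy + k·ωz)/r = -0.5200/0.075 = -6.9333
ω₃ (RL) = (vx + vy − k·ωz)/r = -0.2800/0.075 = -3.7333
ω₄ (RR) = (vx − vy + k·ωz)/r = -0.2200/0.075 = -2.9333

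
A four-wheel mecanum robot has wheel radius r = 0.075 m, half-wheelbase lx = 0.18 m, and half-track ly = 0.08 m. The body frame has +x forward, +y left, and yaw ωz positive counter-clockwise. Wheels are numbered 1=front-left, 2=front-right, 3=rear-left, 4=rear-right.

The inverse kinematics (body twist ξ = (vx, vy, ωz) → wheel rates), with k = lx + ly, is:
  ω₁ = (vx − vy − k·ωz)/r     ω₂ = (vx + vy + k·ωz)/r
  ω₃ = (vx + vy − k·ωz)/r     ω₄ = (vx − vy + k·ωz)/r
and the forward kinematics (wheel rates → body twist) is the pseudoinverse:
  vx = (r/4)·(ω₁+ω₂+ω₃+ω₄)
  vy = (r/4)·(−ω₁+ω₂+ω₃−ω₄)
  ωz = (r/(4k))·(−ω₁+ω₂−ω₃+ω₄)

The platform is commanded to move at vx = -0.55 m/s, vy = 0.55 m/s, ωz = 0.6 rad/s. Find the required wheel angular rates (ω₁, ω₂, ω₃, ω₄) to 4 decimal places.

(-16.7467, 2.0800, -2.0800, -12.5867)

k = lx + ly = 0.18 + 0.08 = 0.2600;  k·ωz = 0.2600·0.6 = 0.1560
ω₁ (FL) = (vx − vy − k·ωz)/r = -1.2560/0.075 = -16.7467
ω₂ (FR) = (vx + vy + k·ωz)/r = 0.1560/0.075 = 2.0800
ω₃ (RL) = (vx + vy − k·ωz)/r = -0.1560/0.075 = -2.0800
ω₄ (RR) = (vx − vy + k·ωz)/r = -0.9440/0.075 = -12.5867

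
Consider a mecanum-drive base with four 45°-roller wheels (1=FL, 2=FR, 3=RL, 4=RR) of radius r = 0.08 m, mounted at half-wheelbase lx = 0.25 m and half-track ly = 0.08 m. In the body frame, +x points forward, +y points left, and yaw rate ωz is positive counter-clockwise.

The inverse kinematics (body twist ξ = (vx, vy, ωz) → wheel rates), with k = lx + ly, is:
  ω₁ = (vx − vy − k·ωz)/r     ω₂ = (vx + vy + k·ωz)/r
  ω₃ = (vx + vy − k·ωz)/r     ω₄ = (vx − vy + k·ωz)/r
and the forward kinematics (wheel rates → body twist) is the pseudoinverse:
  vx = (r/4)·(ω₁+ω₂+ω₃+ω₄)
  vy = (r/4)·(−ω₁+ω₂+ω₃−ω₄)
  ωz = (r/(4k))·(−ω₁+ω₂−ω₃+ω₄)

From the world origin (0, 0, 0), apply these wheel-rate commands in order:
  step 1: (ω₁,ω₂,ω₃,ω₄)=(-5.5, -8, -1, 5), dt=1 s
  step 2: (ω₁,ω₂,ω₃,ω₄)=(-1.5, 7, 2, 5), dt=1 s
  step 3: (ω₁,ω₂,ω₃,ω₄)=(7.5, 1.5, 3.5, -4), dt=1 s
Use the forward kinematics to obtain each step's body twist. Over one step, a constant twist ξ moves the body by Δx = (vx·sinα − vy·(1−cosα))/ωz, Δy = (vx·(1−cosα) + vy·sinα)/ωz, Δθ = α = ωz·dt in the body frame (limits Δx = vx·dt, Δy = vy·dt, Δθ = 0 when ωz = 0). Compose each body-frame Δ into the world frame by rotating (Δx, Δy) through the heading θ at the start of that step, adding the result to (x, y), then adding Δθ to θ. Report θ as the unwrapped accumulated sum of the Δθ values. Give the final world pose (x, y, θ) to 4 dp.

step 1: ξ=(vx,vy,ωz)=(-0.1900, -0.1700, 0.2121), dt=1.0 → body Δ=(-0.1706, -0.1888, 0.2121) → world pose (-0.1706, -0.1888, 0.2121)
step 2: ξ=(vx,vy,ωz)=(0.2500, 0.1100, 0.6970), dt=1.0 → body Δ=(0.1934, 0.1850, 0.6970) → world pose (-0.0205, 0.0327, 0.9091)
step 3: ξ=(vx,vy,ωz)=(0.1700, 0.0300, -0.8182), dt=1.0 → body Δ=(0.1633, -0.0390, -0.8182) → world pose (0.1106, 0.1376, 0.0909)

(0.1106, 0.1376, 0.0909)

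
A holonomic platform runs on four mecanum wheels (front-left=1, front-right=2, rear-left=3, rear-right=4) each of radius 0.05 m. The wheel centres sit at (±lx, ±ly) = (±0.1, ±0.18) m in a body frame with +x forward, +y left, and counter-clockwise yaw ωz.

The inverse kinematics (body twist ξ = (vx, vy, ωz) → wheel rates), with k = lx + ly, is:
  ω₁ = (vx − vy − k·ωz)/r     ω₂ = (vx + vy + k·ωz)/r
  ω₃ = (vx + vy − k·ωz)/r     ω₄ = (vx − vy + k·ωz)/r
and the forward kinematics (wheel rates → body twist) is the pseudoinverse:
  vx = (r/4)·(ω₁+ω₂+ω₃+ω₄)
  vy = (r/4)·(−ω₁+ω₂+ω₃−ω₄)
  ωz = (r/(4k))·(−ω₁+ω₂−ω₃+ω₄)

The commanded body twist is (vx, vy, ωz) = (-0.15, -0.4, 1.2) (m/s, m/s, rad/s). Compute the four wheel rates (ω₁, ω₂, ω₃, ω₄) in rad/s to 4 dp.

k = lx + ly = 0.1 + 0.18 = 0.2800;  k·ωz = 0.2800·1.2 = 0.3360
ω₁ (FL) = (vx − vy − k·ωz)/r = -0.0860/0.05 = -1.7200
ω₂ (FR) = (vx + vy + k·ωz)/r = -0.2140/0.05 = -4.2800
ω₃ (RL) = (vx + vy − k·ωz)/r = -0.8860/0.05 = -17.7200
ω₄ (RR) = (vx − vy + k·ωz)/r = 0.5860/0.05 = 11.7200

(-1.7200, -4.2800, -17.7200, 11.7200)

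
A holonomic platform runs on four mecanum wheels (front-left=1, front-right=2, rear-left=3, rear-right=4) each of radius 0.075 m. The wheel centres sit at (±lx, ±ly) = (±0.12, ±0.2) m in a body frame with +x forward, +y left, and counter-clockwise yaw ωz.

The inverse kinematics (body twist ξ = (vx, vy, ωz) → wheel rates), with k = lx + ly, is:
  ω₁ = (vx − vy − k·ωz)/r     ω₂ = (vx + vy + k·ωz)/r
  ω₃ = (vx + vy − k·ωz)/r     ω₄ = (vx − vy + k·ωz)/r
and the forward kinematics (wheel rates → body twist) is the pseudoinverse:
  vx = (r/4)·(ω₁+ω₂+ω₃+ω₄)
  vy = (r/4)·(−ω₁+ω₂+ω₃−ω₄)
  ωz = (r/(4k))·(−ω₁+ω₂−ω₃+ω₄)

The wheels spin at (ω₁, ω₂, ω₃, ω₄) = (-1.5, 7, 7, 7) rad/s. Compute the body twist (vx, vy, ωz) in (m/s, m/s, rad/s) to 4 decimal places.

k = lx + ly = 0.12 + 0.2 = 0.3200
ω₁+ω₂+ω₃+ω₄ = 19.5000  →  vx = (0.075/4)·19.5000 = 0.3656
−ω₁+ω₂+ω₃−ω₄ = 8.5000  →  vy = (0.075/4)·8.5000 = 0.1594
−ω₁+ω₂−ω₃+ω₄ = 8.5000  →  ωz = (0.075/1.2800)·8.5000 = 0.4980

(0.3656, 0.1594, 0.4980)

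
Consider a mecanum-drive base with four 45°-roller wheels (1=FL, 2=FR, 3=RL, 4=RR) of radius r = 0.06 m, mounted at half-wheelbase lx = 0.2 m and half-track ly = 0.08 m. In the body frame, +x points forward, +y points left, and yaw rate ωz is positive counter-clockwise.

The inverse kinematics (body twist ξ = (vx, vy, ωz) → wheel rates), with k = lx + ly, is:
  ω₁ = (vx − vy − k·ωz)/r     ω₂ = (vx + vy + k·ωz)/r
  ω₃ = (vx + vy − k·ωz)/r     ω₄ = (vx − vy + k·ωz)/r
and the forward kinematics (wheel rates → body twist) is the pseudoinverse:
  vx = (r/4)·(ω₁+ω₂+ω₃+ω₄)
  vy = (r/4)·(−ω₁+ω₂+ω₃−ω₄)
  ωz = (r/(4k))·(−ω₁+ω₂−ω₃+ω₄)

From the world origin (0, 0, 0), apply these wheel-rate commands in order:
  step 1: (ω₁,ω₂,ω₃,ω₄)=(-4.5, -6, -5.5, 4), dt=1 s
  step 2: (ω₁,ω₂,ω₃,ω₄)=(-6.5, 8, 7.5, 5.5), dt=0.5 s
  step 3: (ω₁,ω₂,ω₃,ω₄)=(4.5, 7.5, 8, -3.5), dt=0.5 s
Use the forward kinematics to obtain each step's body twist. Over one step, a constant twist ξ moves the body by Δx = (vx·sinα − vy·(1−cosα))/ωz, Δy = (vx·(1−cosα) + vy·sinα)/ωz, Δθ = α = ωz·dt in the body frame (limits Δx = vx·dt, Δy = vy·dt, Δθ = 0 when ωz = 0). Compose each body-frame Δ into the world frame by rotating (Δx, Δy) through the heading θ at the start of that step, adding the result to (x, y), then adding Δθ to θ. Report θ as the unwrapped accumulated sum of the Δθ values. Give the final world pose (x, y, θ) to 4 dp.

(-0.0866, 0.1258, 0.5357)

step 1: ξ=(vx,vy,ωz)=(-0.1800, -0.1650, 0.4286), dt=1.0 → body Δ=(-0.1397, -0.1980, 0.4286) → world pose (-0.1397, -0.1980, 0.4286)
step 2: ξ=(vx,vy,ωz)=(0.2175, 0.2475, 0.6696), dt=0.5 → body Δ=(0.0862, 0.1395, 0.3348) → world pose (-0.1193, -0.0353, 0.7634)
step 3: ξ=(vx,vy,ωz)=(0.2475, 0.2175, -0.4554), dt=0.5 → body Δ=(0.1350, 0.0938, -0.2277) → world pose (-0.0866, 0.1258, 0.5357)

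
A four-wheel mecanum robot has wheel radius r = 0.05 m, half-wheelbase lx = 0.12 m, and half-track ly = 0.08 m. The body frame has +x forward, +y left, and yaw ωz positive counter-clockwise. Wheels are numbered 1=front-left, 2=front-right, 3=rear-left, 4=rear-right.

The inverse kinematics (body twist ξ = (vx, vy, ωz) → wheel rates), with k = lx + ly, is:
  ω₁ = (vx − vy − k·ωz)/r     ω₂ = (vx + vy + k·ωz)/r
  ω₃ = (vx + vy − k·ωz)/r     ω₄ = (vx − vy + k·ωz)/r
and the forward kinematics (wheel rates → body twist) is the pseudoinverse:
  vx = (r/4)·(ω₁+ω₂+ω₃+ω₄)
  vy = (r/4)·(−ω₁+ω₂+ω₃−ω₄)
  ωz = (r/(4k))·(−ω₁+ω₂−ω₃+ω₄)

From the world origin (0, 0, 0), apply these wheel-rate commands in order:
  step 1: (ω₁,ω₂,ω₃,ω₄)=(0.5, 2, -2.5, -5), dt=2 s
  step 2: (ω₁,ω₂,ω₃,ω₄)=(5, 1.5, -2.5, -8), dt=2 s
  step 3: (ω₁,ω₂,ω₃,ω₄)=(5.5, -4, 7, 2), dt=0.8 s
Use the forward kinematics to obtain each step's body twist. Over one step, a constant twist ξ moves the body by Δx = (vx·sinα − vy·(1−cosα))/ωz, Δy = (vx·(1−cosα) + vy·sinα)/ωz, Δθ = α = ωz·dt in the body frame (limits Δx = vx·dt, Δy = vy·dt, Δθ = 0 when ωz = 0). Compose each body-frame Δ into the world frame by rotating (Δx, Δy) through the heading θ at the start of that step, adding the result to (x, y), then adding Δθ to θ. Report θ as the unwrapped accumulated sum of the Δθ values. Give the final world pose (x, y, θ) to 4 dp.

step 1: ξ=(vx,vy,ωz)=(-0.0625, 0.0500, -0.0625), dt=2.0 → body Δ=(-0.1184, 0.1075, -0.1250) → world pose (-0.1184, 0.1075, -0.1250)
step 2: ξ=(vx,vy,ωz)=(-0.0500, 0.0250, -0.5625), dt=2.0 → body Δ=(-0.0549, 0.0907, -1.1250) → world pose (-0.1616, 0.2043, -1.2500)
step 3: ξ=(vx,vy,ωz)=(0.1313, -0.0563, -0.9062), dt=0.8 → body Δ=(0.0804, -0.0776, -0.7250) → world pose (-0.2099, 0.1036, -1.9750)

(-0.2099, 0.1036, -1.9750)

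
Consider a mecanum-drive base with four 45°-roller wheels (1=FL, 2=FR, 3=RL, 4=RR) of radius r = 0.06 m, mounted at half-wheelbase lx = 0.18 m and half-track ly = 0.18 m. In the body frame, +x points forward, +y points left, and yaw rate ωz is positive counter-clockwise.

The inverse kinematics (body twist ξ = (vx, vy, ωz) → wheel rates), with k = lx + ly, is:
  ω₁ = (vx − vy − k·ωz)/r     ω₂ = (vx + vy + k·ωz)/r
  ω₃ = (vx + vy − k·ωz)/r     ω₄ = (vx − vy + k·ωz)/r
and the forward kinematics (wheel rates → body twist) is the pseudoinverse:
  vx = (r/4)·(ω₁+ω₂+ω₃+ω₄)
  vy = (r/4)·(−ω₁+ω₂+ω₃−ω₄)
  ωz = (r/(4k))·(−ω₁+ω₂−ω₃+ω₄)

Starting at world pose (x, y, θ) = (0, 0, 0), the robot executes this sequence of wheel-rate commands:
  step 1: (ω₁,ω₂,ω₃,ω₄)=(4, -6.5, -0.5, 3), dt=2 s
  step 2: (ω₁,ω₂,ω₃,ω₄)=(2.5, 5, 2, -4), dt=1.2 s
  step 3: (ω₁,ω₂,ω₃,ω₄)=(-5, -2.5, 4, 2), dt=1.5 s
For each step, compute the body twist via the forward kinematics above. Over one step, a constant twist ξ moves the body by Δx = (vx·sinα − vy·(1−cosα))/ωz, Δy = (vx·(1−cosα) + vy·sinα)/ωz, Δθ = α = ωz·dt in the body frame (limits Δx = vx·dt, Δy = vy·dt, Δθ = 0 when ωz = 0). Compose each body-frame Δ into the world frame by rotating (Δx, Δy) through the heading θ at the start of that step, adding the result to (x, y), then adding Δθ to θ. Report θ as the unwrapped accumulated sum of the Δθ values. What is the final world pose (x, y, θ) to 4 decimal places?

(0.0970, -0.2409, -0.7271)

step 1: ξ=(vx,vy,ωz)=(0.0000, -0.2100, -0.2917), dt=2.0 → body Δ=(-0.1191, -0.3966, -0.5833) → world pose (-0.1191, -0.3966, -0.5833)
step 2: ξ=(vx,vy,ωz)=(0.0825, 0.1275, -0.1458), dt=1.2 → body Δ=(0.1118, 0.1436, -0.1750) → world pose (0.0534, -0.3384, -0.7583)
step 3: ξ=(vx,vy,ωz)=(-0.0225, 0.0675, 0.0208), dt=1.5 → body Δ=(-0.0353, 0.1007, 0.0312) → world pose (0.0970, -0.2409, -0.7271)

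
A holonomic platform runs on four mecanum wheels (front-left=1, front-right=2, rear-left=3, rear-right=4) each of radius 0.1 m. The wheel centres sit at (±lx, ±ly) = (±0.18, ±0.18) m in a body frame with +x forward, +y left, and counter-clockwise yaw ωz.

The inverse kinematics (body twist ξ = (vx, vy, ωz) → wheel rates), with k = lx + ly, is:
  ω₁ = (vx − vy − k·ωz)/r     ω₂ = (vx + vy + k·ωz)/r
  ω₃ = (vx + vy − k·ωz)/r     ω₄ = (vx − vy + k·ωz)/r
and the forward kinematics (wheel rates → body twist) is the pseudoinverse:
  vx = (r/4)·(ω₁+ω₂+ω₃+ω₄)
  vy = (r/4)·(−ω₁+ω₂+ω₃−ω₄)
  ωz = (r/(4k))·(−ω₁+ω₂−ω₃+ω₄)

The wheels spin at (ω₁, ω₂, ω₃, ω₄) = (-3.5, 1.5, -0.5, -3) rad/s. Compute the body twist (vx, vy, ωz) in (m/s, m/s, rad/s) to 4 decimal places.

k = lx + ly = 0.18 + 0.18 = 0.3600
ω₁+ω₂+ω₃+ω₄ = -5.5000  →  vx = (0.1/4)·-5.5000 = -0.1375
−ω₁+ω₂+ω₃−ω₄ = 7.5000  →  vy = (0.1/4)·7.5000 = 0.1875
−ω₁+ω₂−ω₃+ω₄ = 2.5000  →  ωz = (0.1/1.4400)·2.5000 = 0.1736

(-0.1375, 0.1875, 0.1736)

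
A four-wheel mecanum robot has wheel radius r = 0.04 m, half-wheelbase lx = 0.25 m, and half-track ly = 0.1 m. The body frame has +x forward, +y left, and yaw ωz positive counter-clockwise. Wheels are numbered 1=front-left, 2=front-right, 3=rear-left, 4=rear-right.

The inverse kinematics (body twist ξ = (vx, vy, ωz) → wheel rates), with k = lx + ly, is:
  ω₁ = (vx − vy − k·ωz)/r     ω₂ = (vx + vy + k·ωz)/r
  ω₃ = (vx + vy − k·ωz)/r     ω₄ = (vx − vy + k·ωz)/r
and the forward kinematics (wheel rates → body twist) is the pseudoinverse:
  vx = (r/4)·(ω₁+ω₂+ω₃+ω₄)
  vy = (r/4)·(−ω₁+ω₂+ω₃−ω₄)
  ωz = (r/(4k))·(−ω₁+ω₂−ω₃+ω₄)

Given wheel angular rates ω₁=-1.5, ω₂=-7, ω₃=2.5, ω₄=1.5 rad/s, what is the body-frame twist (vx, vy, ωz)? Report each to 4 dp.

k = lx + ly = 0.25 + 0.1 = 0.3500
ω₁+ω₂+ω₃+ω₄ = -4.5000  →  vx = (0.04/4)·-4.5000 = -0.0450
−ω₁+ω₂+ω₃−ω₄ = -4.5000  →  vy = (0.04/4)·-4.5000 = -0.0450
−ω₁+ω₂−ω₃+ω₄ = -6.5000  →  ωz = (0.04/1.4000)·-6.5000 = -0.1857

(-0.0450, -0.0450, -0.1857)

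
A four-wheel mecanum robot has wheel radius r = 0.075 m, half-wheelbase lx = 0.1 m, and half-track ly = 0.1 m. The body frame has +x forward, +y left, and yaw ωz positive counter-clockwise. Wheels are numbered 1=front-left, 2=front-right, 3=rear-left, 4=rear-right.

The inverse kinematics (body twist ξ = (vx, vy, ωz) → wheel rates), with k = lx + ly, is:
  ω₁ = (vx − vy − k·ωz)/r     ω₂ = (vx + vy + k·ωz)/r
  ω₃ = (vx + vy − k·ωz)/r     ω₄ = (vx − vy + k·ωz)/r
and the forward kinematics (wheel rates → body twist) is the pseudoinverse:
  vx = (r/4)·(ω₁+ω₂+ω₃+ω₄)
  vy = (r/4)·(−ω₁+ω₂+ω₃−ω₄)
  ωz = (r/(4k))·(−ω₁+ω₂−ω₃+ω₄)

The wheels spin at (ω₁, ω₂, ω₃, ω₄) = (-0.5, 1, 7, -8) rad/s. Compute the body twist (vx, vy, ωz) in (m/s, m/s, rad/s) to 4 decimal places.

(-0.0094, 0.3094, -1.2656)

k = lx + ly = 0.1 + 0.1 = 0.2000
ω₁+ω₂+ω₃+ω₄ = -0.5000  →  vx = (0.075/4)·-0.5000 = -0.0094
−ω₁+ω₂+ω₃−ω₄ = 16.5000  →  vy = (0.075/4)·16.5000 = 0.3094
−ω₁+ω₂−ω₃+ω₄ = -13.5000  →  ωz = (0.075/0.8000)·-13.5000 = -1.2656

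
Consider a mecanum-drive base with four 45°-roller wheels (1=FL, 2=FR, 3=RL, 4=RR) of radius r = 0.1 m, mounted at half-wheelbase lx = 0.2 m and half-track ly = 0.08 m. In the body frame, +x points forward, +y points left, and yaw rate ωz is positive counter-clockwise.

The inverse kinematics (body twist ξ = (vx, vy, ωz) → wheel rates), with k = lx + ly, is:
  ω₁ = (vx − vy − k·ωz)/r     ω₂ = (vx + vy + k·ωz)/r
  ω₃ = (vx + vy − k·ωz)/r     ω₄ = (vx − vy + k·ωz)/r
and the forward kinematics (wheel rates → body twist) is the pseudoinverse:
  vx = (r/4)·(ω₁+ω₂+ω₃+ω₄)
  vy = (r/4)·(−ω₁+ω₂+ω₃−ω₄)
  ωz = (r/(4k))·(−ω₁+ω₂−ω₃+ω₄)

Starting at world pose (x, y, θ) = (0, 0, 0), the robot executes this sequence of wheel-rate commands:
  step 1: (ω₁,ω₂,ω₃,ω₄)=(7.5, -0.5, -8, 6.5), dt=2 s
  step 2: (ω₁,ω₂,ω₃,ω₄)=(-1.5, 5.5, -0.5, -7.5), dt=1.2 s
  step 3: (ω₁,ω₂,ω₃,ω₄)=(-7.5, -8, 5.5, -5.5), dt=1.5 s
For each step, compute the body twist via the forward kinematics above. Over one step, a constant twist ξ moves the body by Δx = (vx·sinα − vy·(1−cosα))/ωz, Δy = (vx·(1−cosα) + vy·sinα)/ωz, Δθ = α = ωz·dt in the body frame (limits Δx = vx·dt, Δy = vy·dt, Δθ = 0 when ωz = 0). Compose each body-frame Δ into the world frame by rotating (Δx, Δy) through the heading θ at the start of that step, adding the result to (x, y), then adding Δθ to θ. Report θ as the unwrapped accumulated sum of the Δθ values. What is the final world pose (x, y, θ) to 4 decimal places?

step 1: ξ=(vx,vy,ωz)=(0.1375, -0.5625, 0.5804), dt=2.0 → body Δ=(0.8001, -0.7464, 1.1607) → world pose (0.8001, -0.7464, 1.1607)
step 2: ξ=(vx,vy,ωz)=(-0.1000, 0.3500, 0.0000), dt=1.2 → body Δ=(-0.1200, 0.4200, 0.0000) → world pose (0.3671, -0.6890, 1.1607)
step 3: ξ=(vx,vy,ωz)=(-0.3875, 0.2625, -1.0268), dt=1.5 → body Δ=(-0.1294, 0.6214, -1.5402) → world pose (-0.2544, -0.5599, -0.3795)

(-0.2544, -0.5599, -0.3795)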